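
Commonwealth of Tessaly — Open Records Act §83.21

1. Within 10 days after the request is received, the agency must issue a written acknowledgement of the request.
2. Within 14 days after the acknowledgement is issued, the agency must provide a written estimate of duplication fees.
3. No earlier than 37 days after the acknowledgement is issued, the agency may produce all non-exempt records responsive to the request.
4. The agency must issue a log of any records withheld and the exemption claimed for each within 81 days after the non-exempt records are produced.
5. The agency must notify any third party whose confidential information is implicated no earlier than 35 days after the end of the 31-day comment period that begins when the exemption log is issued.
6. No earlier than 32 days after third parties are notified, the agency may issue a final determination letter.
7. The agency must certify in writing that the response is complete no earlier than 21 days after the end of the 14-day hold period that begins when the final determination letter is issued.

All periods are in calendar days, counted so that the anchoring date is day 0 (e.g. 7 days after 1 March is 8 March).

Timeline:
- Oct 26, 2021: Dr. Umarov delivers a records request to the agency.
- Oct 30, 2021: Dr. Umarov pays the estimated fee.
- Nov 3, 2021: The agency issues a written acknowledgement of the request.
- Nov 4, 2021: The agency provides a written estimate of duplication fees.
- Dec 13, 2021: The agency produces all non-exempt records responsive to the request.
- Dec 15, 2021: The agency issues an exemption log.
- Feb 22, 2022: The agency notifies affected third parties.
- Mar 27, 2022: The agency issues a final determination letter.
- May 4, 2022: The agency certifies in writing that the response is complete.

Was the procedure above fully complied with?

Step 1 — counting 10 days from Oct 26, 2021 (when the request is received) gives a deadline of Nov 5, 2021; Nov 3, 2021 is within that limit.
Step 2 — counting 14 days from Nov 3, 2021 (when the acknowledgement is issued) gives a deadline of Nov 17, 2021; done Nov 4, 2021 — timely.
Step 3 — must wait 37 days from Nov 3, 2021 (when the acknowledgement is issued), so not before Dec 10, 2021; done Dec 13, 2021, after the minimum wait.
Step 4 — counting 81 days from Dec 13, 2021 (when the non-exempt records are produced) gives a deadline of Mar 4, 2022; done Dec 15, 2021 — timely.
Step 5 — must wait 35 days from Jan 15, 2022 (end of the 31-day comment period, which began when the exemption log is issued on Dec 15, 2021), so not before Feb 19, 2022; Feb 22, 2022 is on or after that date.
Step 6 — must wait 32 days from Feb 22, 2022 (when third parties are notified), so not before Mar 26, 2022; Mar 27, 2022 is on or after that date.
Step 7 — must wait 21 days from Apr 10, 2022 (end of the 14-day hold period, which began when the final determination letter is issued on Mar 27, 2022), so not before May 1, 2022; done May 4, 2022 — permitted.

Yes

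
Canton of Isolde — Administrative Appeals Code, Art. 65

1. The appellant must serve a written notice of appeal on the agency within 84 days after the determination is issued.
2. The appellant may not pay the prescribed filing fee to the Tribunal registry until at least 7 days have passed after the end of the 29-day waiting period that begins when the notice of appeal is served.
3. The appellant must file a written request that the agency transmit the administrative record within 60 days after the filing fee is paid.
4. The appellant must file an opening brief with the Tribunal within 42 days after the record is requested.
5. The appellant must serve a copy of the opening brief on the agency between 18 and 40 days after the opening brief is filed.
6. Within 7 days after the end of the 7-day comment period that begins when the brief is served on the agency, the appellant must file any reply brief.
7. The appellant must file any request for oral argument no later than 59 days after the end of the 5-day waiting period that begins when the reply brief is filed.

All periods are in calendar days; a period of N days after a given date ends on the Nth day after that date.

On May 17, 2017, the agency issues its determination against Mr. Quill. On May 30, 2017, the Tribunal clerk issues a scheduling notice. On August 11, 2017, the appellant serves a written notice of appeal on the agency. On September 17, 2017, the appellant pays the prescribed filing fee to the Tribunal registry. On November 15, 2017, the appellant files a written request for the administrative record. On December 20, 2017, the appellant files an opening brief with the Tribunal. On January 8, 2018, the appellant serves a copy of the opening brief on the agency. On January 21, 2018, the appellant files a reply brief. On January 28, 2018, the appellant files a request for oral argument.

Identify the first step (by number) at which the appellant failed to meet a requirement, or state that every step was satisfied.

Step 1

Step 1 — counting 84 days from May 17, 2017 (when the determination is issued) gives a deadline of August 9, 2017; August 11, 2017 misses that deadline by 2 days.
The analysis stops there.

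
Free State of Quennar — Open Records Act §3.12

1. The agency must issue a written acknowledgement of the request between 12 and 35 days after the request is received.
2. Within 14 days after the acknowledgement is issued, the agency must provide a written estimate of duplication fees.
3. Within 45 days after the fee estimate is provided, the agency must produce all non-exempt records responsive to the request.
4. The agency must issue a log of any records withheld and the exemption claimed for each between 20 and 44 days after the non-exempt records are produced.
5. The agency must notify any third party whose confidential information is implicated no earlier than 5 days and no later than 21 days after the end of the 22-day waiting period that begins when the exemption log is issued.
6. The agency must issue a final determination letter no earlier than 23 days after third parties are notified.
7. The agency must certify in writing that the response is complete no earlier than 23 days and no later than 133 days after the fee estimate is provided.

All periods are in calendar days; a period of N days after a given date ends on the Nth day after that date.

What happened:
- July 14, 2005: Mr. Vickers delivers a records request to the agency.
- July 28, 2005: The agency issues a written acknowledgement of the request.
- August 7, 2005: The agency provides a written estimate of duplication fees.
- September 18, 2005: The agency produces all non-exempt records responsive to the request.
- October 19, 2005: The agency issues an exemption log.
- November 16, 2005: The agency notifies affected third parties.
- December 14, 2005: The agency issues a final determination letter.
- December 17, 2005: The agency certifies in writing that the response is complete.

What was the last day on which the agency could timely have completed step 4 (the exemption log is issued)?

Step 4 runs from September 18, 2005, when the non-exempt records are produced. The window is 20–44 days after September 18, 2005; it closes on November 1, 2005.

November 1, 2005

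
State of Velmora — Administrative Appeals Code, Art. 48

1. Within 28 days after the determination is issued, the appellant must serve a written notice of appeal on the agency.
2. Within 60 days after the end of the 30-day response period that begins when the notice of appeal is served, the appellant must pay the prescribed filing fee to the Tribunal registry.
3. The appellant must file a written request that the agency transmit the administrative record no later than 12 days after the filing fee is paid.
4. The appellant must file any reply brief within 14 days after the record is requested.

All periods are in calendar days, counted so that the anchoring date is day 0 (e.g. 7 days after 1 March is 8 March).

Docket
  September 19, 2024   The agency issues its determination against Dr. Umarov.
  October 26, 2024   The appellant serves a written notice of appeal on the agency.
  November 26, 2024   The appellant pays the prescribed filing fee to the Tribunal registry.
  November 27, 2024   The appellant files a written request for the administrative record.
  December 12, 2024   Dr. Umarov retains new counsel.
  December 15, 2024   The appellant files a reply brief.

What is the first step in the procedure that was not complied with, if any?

Step 1

(1) due by September 19, 2024 + 28 days = October 17, 2024; done October 26, 2024 — 9 days late.
That is the first point of non-compliance.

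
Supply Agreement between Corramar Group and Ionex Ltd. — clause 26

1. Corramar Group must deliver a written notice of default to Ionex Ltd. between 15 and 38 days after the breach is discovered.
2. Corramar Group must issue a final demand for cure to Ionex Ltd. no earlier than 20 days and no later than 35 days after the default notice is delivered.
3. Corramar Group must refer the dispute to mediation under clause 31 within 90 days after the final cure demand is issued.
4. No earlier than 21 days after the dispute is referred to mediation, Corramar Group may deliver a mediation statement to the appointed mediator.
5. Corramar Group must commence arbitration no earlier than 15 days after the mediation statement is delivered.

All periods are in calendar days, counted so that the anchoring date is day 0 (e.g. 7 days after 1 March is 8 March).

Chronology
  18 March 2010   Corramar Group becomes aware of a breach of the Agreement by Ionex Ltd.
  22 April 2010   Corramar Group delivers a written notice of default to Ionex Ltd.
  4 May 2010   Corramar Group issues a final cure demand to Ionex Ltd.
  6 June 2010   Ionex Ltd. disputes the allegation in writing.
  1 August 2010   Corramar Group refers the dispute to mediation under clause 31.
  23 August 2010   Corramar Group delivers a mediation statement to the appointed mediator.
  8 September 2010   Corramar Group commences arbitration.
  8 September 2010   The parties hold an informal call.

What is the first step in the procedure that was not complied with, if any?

(1) the permitted window runs from 18 March 2010 + 15 = 2 April 2010 to 18 March 2010 + 38 = 25 April 2010; done 22 April 2010, which is between those dates.
(2) the permitted window runs from 22 April 2010 + 20 = 12 May 2010 to 22 April 2010 + 35 = 27 May 2010; 4 May 2010 is 8 days too early.

Step 2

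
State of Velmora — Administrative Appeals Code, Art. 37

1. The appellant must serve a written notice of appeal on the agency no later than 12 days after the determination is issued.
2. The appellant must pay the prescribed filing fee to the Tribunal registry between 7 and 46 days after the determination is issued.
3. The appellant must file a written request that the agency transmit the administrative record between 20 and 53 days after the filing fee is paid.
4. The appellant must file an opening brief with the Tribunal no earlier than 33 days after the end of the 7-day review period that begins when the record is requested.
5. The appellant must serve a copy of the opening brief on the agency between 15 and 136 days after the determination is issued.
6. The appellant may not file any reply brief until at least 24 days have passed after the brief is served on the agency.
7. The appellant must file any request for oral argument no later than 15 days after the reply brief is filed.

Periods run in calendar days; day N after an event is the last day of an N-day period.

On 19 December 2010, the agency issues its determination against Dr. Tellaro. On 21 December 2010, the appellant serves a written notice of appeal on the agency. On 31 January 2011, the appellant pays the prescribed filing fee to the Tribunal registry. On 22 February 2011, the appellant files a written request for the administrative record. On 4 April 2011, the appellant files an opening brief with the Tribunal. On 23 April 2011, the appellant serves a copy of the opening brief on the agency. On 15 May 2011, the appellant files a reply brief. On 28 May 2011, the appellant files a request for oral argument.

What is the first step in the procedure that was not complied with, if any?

(1) due by 19 December 2010 + 12 days = 31 December 2010; done 21 December 2010 — timely.
(2) the permitted window runs from 19 December 2010 + 7 = 26 December 2010 to 19 December 2010 + 46 = 3 February 2011; done 31 January 2011, which is between those dates.
(3) the permitted window runs from 31 January 2011 + 20 = 20 February 2011 to 31 January 2011 + 53 = 25 March 2011; done 22 February 2011, which is between those dates.
(4) permitted from 1 March 2011 + 33 days = 3 April 2011 onward; done 4 April 2011 — permitted.
(5) the permitted window runs from 19 December 2010 + 15 = 3 January 2011 to 19 December 2010 + 136 = 4 May 2011; 23 April 2011 falls inside that range.
(6) permitted from 23 April 2011 + 24 days = 17 May 2011 onward; acted on 15 May 2011, 2 days prematurely.

Step 6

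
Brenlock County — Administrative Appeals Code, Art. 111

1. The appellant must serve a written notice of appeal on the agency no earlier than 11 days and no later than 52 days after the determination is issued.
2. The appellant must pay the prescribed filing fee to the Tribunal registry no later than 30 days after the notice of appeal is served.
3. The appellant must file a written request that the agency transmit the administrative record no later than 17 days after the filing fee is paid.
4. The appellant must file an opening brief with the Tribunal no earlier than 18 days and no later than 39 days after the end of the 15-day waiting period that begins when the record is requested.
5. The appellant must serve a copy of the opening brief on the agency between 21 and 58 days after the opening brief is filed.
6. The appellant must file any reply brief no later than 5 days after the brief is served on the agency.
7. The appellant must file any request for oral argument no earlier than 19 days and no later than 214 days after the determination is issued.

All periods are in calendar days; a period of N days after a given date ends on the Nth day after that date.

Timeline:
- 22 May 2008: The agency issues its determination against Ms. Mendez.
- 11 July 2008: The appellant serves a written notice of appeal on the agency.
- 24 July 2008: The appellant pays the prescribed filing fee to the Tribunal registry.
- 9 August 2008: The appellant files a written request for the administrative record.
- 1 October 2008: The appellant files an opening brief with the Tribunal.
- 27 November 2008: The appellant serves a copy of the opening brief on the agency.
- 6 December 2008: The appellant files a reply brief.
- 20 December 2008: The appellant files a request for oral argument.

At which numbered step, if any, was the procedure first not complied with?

Step 6

Step 1 — 11 and 52 days from 22 May 2008 (when the determination is issued) are 2 June 2008 and 13 July 2008 respectively; 11 July 2008 falls inside that range.
Step 2 — counting 30 days from 11 July 2008 (when the notice of appeal is served) gives a deadline of 10 August 2008; done 24 July 2008 — timely.
Step 3 — counting 17 days from 24 July 2008 (when the filing fee is paid) gives a deadline of 10 August 2008; 9 August 2008 is within that limit.
Step 4 — 18 and 39 days from 24 August 2008 (end of the 15-day waiting period, which began when the record is requested on 9 August 2008) are 11 September 2008 and 2 October 2008 respectively; 1 October 2008 falls inside that range.
Step 5 — 21 and 58 days from 1 October 2008 (when the opening brief is filed) are 22 October 2008 and 28 November 2008 respectively; done 27 November 2008 — within the window.
Step 6 — counting 5 days from 27 November 2008 (when the brief is served on the agency) gives a deadline of 2 December 2008; not done until 6 December 2008, 4 days after the deadline.
That is the first point of non-compliance.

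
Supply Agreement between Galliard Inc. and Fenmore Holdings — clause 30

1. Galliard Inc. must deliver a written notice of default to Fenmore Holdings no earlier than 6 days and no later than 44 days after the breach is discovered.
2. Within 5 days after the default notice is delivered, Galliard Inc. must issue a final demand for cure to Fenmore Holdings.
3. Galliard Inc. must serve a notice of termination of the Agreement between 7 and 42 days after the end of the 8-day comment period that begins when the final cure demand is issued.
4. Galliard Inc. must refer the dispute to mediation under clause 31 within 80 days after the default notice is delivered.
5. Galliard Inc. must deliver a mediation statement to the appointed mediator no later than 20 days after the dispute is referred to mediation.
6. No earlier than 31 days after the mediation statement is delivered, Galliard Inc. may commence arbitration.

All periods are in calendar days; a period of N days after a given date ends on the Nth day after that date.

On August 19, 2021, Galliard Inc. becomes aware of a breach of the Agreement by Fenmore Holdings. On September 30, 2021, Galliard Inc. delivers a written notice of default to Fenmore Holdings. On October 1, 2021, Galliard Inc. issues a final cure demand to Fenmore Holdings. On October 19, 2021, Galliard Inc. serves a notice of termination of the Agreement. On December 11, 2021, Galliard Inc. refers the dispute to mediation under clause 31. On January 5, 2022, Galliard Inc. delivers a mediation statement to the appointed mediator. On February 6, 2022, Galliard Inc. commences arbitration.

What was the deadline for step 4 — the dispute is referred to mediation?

December 19, 2021

Step 4 runs from September 30, 2021, when the default notice is delivered. 80 days after September 30, 2021 is December 19, 2021.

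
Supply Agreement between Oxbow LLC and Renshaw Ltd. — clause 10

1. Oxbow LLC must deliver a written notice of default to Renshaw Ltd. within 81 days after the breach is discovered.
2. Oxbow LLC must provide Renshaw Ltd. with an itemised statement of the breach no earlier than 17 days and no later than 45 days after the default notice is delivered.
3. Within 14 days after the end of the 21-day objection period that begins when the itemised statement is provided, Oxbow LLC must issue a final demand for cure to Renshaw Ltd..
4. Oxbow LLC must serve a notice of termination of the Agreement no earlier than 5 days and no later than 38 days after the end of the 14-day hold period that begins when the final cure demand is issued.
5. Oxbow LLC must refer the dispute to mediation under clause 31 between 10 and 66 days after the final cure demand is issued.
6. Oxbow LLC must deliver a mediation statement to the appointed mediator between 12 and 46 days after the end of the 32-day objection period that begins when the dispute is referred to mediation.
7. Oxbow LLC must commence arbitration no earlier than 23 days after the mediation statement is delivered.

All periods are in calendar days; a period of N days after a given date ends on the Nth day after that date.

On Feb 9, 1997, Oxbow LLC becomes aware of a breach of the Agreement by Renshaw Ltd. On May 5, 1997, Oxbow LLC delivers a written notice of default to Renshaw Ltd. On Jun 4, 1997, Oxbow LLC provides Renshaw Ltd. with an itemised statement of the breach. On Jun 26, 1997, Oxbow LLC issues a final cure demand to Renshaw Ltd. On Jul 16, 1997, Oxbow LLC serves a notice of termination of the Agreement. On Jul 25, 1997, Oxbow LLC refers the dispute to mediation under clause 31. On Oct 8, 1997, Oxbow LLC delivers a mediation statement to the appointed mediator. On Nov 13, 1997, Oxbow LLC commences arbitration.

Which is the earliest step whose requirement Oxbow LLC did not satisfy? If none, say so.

(1) due by Feb 9, 1997 + 81 days = May 1, 1997; May 5, 1997 misses that deadline by 4 days.

Step 1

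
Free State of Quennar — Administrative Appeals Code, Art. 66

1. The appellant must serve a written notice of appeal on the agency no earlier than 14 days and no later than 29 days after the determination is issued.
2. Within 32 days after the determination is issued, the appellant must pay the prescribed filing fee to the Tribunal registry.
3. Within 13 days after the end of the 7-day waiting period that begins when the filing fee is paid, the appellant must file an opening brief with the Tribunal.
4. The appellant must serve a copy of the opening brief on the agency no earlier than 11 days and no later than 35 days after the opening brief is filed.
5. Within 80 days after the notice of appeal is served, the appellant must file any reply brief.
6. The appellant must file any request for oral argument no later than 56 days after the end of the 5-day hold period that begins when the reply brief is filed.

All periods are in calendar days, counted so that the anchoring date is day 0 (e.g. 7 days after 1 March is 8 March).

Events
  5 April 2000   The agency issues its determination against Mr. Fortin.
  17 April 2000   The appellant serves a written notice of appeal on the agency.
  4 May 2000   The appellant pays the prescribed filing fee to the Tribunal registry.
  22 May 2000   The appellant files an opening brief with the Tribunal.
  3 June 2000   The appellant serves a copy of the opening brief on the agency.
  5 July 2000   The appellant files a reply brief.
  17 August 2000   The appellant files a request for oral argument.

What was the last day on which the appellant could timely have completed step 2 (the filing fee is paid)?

Step 2 runs from 5 April 2000, when the determination is issued. 32 days after 5 April 2000 is 7 May 2000.

7 May 2000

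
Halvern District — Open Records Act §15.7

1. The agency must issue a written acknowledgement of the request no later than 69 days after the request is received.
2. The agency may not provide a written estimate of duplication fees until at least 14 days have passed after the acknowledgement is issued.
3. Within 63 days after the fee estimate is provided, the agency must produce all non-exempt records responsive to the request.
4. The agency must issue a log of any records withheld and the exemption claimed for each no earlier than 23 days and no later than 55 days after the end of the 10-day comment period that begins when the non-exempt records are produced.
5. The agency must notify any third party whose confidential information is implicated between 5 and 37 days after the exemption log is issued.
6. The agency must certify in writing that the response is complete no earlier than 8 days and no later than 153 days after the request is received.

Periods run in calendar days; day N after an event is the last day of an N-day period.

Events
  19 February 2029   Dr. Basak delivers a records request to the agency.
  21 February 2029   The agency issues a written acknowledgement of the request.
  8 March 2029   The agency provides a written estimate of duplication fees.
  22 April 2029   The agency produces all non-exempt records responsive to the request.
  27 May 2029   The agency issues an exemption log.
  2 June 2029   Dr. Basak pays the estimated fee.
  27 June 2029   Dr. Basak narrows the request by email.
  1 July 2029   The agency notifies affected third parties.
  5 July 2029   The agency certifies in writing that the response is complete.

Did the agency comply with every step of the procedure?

Yes

Step 1: 69 days after 19 February 2029 (when the request is received) is 29 April 2029; completed 21 February 2029, before the deadline.
Step 2: the earliest permitted date is 14 days after 21 February 2029 (when the acknowledgement is issued), i.e. 7 March 2029; done 8 March 2029 — permitted.
Step 3: 63 days after 8 March 2029 (when the fee estimate is provided) is 10 May 2029; done 22 April 2029 — timely.
Step 4: the window is 23–55 days after 2 May 2029 (end of the 10-day comment period, which began when the non-exempt records are produced on 22 April 2029), so 25 May 2029 through 26 June 2029; done 27 May 2029 — within the window.
Step 5: the window is 5–37 days after 27 May 2029 (when the exemption log is issued), so 1 June 2029 through 3 July 2029; done 1 July 2029, which is between those dates.
Step 6: the window is 8–153 days after 19 February 2029 (when the request is received), so 27 February 2029 through 22 July 2029; done 5 July 2029, which is between those dates.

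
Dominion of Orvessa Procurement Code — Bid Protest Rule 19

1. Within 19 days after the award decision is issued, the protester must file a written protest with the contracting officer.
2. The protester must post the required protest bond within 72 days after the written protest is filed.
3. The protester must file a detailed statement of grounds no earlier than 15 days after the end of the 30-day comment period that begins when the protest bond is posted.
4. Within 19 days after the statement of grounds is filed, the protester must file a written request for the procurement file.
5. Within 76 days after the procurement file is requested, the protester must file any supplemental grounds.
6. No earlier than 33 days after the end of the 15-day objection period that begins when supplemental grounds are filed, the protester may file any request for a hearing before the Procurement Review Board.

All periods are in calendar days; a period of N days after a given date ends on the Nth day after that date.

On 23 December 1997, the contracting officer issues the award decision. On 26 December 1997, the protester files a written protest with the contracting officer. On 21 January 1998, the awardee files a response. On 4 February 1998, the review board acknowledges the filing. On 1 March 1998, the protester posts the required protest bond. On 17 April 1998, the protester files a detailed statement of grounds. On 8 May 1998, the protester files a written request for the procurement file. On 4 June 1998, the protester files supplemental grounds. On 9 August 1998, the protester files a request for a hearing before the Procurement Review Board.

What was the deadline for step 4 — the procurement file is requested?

6 May 1998

Step 4 runs from 17 April 1998, when the statement of grounds is filed. 19 days after 17 April 1998 is 6 May 1998.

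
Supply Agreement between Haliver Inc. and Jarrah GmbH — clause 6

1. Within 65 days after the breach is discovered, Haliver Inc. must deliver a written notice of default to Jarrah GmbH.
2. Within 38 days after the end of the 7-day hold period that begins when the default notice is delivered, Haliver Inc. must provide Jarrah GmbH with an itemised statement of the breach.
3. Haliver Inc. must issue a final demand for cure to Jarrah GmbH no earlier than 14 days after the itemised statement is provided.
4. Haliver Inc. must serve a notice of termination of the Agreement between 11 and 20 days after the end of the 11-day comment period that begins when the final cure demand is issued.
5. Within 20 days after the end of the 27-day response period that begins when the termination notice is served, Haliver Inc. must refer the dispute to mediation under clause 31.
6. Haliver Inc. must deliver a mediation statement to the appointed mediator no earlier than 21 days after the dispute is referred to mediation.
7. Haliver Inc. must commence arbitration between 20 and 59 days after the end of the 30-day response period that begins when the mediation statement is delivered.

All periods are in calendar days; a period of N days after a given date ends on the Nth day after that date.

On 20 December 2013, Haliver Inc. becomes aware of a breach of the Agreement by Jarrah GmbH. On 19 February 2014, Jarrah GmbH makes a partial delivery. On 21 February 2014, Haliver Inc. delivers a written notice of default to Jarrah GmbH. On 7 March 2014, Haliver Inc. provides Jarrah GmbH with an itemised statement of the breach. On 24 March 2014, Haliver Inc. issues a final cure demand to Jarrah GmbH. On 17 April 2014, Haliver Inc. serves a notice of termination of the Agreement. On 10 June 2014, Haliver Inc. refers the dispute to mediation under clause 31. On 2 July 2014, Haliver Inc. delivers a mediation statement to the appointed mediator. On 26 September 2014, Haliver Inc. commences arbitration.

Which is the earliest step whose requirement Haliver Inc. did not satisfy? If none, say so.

(1) due by 20 December 2013 + 65 days = 23 February 2014; completed 21 February 2014, before the deadline.
(2) due by 28 February 2014 + 38 days = 7 April 2014; completed 7 March 2014, before the deadline.
(3) permitted from 7 March 2014 + 14 days = 21 March 2014 onward; done 24 March 2014 — permitted.
(4) the permitted window runs from 4 April 2014 + 11 = 15 April 2014 to 4 April 2014 + 20 = 24 April 2014; done 17 April 2014, which is between those dates.
(5) due by 14 May 2014 + 20 days = 3 June 2014; done 10 June 2014 — 7 days late.
The procedure was therefore not followed at step 5.

Step 5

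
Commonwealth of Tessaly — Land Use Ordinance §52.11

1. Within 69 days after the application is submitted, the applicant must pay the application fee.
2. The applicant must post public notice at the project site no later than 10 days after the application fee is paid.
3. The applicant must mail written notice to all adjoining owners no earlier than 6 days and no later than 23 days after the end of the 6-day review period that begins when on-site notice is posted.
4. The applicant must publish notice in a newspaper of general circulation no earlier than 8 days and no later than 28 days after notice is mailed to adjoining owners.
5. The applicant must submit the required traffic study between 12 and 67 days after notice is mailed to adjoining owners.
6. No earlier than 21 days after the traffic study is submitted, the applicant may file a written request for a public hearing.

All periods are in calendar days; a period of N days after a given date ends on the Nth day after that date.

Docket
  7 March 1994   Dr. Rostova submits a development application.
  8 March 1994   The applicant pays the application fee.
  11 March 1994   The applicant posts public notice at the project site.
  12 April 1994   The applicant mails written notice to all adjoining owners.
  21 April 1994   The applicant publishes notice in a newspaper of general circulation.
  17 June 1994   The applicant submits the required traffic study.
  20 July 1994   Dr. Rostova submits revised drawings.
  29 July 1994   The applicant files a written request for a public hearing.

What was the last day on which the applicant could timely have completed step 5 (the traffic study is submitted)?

18 June 1994

Step 5 runs from 12 April 1994, when notice is mailed to adjoining owners. The window is 12–67 days after 12 April 1994; it closes on 18 June 1994.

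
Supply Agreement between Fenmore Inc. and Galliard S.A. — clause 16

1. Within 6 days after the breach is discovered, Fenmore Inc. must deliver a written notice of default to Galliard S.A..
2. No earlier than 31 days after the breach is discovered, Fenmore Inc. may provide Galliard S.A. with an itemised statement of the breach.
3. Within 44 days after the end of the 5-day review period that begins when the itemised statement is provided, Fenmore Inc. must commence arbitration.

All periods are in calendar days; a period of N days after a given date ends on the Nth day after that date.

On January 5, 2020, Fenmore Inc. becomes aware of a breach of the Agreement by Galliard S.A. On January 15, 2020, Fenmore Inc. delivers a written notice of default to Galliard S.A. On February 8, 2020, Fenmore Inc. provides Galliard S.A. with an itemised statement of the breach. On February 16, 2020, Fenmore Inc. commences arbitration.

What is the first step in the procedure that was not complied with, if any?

Step 1 — counting 6 days from January 5, 2020 (when the breach is discovered) gives a deadline of January 11, 2020; not done until January 15, 2020, 4 days after the deadline.
No need to go further; step 1 was not satisfied.

Step 1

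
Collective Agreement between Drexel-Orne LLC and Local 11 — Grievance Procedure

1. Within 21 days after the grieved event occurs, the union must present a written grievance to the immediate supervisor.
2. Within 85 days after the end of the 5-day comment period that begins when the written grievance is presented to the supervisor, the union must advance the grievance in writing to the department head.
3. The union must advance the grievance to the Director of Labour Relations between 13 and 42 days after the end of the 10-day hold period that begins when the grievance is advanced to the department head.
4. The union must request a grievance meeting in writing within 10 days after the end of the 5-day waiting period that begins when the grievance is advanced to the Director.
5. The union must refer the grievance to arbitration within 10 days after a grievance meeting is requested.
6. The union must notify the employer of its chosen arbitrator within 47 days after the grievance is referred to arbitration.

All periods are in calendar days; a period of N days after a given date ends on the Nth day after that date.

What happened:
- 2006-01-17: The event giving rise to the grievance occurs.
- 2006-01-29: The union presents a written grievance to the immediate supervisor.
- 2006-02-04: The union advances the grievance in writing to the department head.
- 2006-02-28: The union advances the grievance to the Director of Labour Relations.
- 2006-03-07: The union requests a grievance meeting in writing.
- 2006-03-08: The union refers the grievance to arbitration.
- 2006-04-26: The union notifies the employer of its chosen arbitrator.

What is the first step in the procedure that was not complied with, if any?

Step 6

Step 1: 21 days after 2006-01-17 (when the grieved event occurs) is 2006-02-07; completed 2006-01-29, before the deadline.
Step 2: 85 days after 2006-02-03 (end of the 5-day comment period, which began when the written grievance is presented to the supervisor on 2006-01-29) is 2006-04-29; completed 2006-02-04, before the deadline.
Step 3: the window is 13–42 days after 2006-02-14 (end of the 10-day hold period, which began when the grievance is advanced to the department head on 2006-02-04), so 2006-02-27 through 2006-03-28; done 2006-02-28, which is between those dates.
Step 4: 10 days after 2006-03-05 (end of the 5-day waiting period, which began when the grievance is advanced to the Director on 2006-02-28) is 2006-03-15; done 2006-03-07 — timely.
Step 5: 10 days after 2006-03-07 (when a grievance meeting is requested) is 2006-03-17; completed 2006-03-08, before the deadline.
Step 6: 47 days after 2006-03-08 (when the grievance is referred to arbitration) is 2006-04-24; 2006-04-26 misses that deadline by 2 days.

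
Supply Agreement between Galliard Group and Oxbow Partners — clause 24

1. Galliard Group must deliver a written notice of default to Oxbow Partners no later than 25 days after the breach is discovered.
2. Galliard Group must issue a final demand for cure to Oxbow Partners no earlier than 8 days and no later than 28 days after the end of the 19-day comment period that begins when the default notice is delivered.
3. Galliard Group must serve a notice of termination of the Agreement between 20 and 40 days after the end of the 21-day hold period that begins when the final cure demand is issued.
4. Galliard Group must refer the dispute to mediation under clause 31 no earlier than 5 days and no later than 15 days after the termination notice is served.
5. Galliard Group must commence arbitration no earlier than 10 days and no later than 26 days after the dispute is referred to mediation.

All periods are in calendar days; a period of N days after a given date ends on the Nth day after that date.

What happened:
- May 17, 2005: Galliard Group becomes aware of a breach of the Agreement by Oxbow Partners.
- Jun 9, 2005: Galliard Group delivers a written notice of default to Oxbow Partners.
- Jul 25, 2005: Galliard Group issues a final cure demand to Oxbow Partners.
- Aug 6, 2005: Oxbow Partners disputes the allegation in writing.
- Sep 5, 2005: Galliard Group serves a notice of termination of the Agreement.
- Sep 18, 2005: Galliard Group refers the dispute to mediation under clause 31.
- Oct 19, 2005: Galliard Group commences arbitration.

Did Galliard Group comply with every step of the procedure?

Step 1: 25 days after May 17, 2005 (when the breach is discovered) is Jun 11, 2005; done Jun 9, 2005 — timely.
Step 2: the window is 8–28 days after Jun 28, 2005 (end of the 19-day comment period, which began when the default notice is delivered on Jun 9, 2005), so Jul 6, 2005 through Jul 26, 2005; Jul 25, 2005 falls inside that range.
Step 3: the window is 20–40 days after Aug 15, 2005 (end of the 21-day hold period, which began when the final cure demand is issued on Jul 25, 2005), so Sep 4, 2005 through Sep 24, 2005; done Sep 5, 2005, which is between those dates.
Step 4: the window is 5–15 days after Sep 5, 2005 (when the termination notice is served), so Sep 10, 2005 through Sep 20, 2005; done Sep 18, 2005, which is between those dates.
Step 5: the window is 10–26 days after Sep 18, 2005 (when the dispute is referred to mediation), so Sep 28, 2005 through Oct 14, 2005; done Oct 19, 2005 — 5 days after the window closed.
Later steps need not be reached.

No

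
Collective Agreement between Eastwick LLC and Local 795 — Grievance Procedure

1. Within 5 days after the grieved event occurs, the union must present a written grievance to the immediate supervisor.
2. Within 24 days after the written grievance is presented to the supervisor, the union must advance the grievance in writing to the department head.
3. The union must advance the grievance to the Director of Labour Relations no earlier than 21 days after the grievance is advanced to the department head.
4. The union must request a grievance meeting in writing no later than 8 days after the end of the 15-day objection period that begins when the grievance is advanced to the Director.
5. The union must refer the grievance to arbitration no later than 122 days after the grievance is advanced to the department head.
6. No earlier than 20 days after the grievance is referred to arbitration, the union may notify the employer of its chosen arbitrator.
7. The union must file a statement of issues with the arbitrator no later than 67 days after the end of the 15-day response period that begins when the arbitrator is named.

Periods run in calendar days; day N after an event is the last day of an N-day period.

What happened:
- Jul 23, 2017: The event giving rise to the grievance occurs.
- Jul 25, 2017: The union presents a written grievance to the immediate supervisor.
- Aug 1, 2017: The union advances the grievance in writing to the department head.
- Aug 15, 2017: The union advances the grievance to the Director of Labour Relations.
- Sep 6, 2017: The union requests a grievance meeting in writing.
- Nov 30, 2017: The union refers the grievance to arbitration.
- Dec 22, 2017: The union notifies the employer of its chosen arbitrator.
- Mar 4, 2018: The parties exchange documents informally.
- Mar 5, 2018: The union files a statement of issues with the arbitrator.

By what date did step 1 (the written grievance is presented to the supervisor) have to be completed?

Step 1 runs from Jul 23, 2017, when the grieved event occurs. 5 days after Jul 23, 2017 is Jul 28, 2017.

Jul 28, 2017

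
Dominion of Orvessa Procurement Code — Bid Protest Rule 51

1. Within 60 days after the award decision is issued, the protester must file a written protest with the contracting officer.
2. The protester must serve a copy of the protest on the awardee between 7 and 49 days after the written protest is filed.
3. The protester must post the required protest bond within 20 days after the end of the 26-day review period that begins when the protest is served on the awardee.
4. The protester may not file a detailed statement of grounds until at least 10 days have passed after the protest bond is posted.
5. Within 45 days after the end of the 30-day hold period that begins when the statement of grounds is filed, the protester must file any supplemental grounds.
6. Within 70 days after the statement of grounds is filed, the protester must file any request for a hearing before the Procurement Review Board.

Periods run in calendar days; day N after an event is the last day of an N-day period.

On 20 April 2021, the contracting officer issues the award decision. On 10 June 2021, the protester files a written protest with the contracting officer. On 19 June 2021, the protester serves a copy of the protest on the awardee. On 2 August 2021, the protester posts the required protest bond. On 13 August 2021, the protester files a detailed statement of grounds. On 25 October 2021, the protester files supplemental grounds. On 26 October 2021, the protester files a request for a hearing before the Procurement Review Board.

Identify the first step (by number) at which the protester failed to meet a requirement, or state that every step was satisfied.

Step 6

(1) due by 20 April 2021 + 60 days = 19 June 2021; 10 June 2021 is within that limit.
(2) the permitted window runs from 10 June 2021 + 7 = 17 June 2021 to 10 June 2021 + 49 = 29 July 2021; 19 June 2021 falls inside that range.
(3) due by 15 July 2021 + 20 days = 4 August 2021; completed 2 August 2021, before the deadline.
(4) permitted from 2 August 2021 + 10 days = 12 August 2021 onward; done 13 August 2021 — permitted.
(5) due by 12 September 2021 + 45 days = 27 October 2021; done 25 October 2021 — timely.
(6) due by 13 August 2021 + 70 days = 22 October 2021; not done until 26 October 2021, 4 days after the deadline.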